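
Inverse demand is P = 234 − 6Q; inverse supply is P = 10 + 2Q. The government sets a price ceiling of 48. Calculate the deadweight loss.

324

Competitive equilibrium: 234 − 6Q = 10 + 2Q → Q* = 28, P* = 66.
At the ceiling P = 48, quantity supplied = (48 − 10)/2 = 19.
Willingness to pay at Q' = 19: 234 − 6·19 = 120.
ΔQ = 28 − 19 = 9; wedge = 120 − 48 = 72.
Deadweight loss = ½ × 9 × 72 = 324.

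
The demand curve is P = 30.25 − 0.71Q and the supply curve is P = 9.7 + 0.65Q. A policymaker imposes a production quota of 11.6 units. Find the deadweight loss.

Competitive equilibrium: 30.25 − 0.71Q = 9.7 + 0.65Q → Q* = 15.1103, P* = 19.5217.
At Q = 11.6: demand price = 30.25 − 0.71·11.6 = 22.014; supply price = 9.7 + 0.65·11.6 = 17.24.
ΔQ = 15.1103 − 11.6 = 3.5103; wedge = 22.014 − 17.24 = 4.774.
Welfare loss = ½ × 3.5103 × 4.774 = 8.38.

8.38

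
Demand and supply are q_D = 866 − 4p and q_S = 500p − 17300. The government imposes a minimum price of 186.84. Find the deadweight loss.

In inverse form: demand p = 216.5 − 0.25q, supply p = 34.6 + 0.002q.
Competitive equilibrium: 216.5 − 0.25q = 34.6 + 0.002q → q* = 721.8254, p* = 36.04365.
At the floor p = 186.84, quantity demanded = (216.5 − 186.84)/0.25 = 118.64.
Sellers' marginal cost at q' = 118.64: 34.6 + 0.002·118.64 = 34.83728.
Δq = 721.8254 − 118.64 = 603.1854; wedge = 186.84 − 34.83728 = 152.00272.
Deadweight loss = ½ × 603.1854 × 152.00272 = 45842.91.

45842.91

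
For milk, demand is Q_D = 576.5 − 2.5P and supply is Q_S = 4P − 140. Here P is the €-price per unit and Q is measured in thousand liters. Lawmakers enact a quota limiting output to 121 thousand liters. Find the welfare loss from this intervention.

€10521 thousand

In inverse form: demand P = 230.6 − 0.4Q, supply P = 35 + 0.25Q.
Competitive equilibrium: 230.6 − 0.4Q = 35 + 0.25Q → Q* = 300.9231, P* = 110.2308.
At Q = 121: demand price = 230.6 − 0.4·121 = 182.2; supply price = 35 + 0.25·121 = 65.25.
ΔQ = 300.9231 − 121 = 179.9231; wedge = 182.2 − 65.25 = 116.95.
Deadweight loss = ½ × 179.9231 × 116.95 = €10521 thousand.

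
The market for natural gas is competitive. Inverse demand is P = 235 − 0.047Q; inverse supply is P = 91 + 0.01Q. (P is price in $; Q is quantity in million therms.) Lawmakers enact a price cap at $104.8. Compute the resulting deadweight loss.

$37450.14 million

Competitive equilibrium: 235 − 0.047Q = 91 + 0.01Q → Q* = 2526.3158, P* = 116.2632.
At the ceiling P = 104.8, quantity supplied = (104.8 − 91)/0.01 = 1380.
Willingness to pay at Q' = 1380: 235 − 0.047·1380 = 170.14.
ΔQ = 2526.3158 − 1380 = 1146.3158; wedge = 170.14 − 104.8 = 65.34.
Welfare loss = ½ × 1146.3158 × 65.34 = $37450.14 million.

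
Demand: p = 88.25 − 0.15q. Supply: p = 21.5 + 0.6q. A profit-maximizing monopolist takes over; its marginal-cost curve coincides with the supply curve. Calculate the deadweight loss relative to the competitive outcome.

82.51

Competitive equilibrium: 88.25 − 0.15q = 21.5 + 0.6q → q* = 89, p* = 74.9.
Marginal revenue: MR = 88.25 − 0.3q. Set MR = MC: 88.25 − 0.3q = 21.5 + 0.6q → q_m = 74.1667.
Price p_m = 88.25 − 0.15·74.1667 = 77.125; MC(q_m) = 21.5 + 0.6·74.1667 = 66.
Competitive q* = 89, so Δq = 14.8333; wedge = 77.125 − 66 = 11.125.
DWL = ½ × 14.8333 × 11.125 = 82.51.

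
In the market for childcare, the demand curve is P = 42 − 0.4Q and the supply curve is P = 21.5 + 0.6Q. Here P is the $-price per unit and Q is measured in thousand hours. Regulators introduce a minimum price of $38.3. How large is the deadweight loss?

$63.28 thousand

Competitive equilibrium: 42 − 0.4Q = 21.5 + 0.6Q → Q* = 20.5, P* = 33.8.
At the floor P = 38.3, quantity demanded = (42 − 38.3)/0.4 = 9.25.
Sellers' marginal cost at Q' = 9.25: 21.5 + 0.6·9.25 = 27.05.
ΔQ = 20.5 − 9.25 = 11.25; wedge = 38.3 − 27.05 = 11.25.
The triangle = ½ × 11.25 × 11.25 = $63.28 thousand.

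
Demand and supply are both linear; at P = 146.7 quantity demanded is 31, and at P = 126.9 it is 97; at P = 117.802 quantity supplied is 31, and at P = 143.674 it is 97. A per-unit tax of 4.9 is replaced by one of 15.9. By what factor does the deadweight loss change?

10.529

Demand slope = (126.9 − 146.7)/(97 − 31) = −0.3, so P = 156 − 0.3Q.
Supply slope = (143.674 − 117.802)/(97 − 31) = 0.392, so P = 105.65 + 0.392Q.
Competitive equilibrium: 156 − 0.3Q = 105.65 + 0.392Q → Q* = 72.7601, P* = 134.172.
For a per-unit tax t: ΔQ = t/0.692, so DWL = ½·t·(t/0.692) = t²/1.384.
At t = 4.9: DWL = 17.348. At t = 15.9: DWL = 182.666.
Ratio = (15.9/4.9)² = 10.529.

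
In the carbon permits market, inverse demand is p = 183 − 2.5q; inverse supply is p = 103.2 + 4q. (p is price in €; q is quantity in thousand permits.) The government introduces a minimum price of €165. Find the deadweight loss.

Competitive equilibrium: 183 − 2.5q = 103.2 + 4q → q* = 12.2769, p* = 152.3077.
At the floor p = 165, quantity demanded = (183 − 165)/2.5 = 7.2.
Sellers' marginal cost at q' = 7.2: 103.2 + 4·7.2 = 132.
Δq = 12.2769 − 7.2 = 5.0769; wedge = 165 − 132 = 33.
The triangle = ½ × 5.0769 × 33 = €83.77 thousand.

€83.77 thousand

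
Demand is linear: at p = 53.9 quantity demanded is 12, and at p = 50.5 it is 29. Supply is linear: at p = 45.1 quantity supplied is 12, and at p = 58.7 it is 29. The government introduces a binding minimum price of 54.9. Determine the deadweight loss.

95.22

Demand slope = (50.5 − 53.9)/(29 − 12) = −0.2, so p = 56.3 − 0.2q.
Supply slope = (58.7 − 45.1)/(29 − 12) = 0.8, so p = 35.5 + 0.8q.
Competitive equilibrium: 56.3 − 0.2q = 35.5 + 0.8q → q* = 20.8, p* = 52.14.
At the floor p = 54.9, quantity demanded = (56.3 − 54.9)/0.2 = 7.
Sellers' marginal cost at q' = 7: 35.5 + 0.8·7 = 41.1.
Δq = 20.8 − 7 = 13.8; wedge = 54.9 − 41.1 = 13.8.
The triangle = ½ × 13.8 × 13.8 = 95.22.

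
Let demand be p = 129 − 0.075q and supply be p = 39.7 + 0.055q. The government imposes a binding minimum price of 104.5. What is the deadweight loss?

Competitive equilibrium: 129 − 0.075q = 39.7 + 0.055q → q* = 686.9231, p* = 77.4808.
At the floor p = 104.5, quantity demanded = (129 − 104.5)/0.075 = 326.6667.
Sellers' marginal cost at q' = 326.6667: 39.7 + 0.055·326.6667 = 57.6667.
Δq = 686.9231 − 326.6667 = 360.2564; wedge = 104.5 − 57.6667 = 46.8333.
The triangle = ½ × 360.2564 × 46.8333 = 8436.

8436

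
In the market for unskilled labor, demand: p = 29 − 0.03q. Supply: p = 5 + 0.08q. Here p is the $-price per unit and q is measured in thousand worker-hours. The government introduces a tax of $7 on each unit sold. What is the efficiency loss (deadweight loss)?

Competitive equilibrium: 29 − 0.03q = 5 + 0.08q → q* = 218.1818, p* = 22.4545.
With the tax, the buyer price exceeds the seller price by 7: (29 − 0.03q) − (5 + 0.08q) = 7 → q' = 154.5455.
Δq = 218.1818 − 154.5455 = 63.6363; the wedge equals the tax, 7.
Welfare loss = ½ × 63.6363 × 7 = $222.73 thousand.

$222.73 thousand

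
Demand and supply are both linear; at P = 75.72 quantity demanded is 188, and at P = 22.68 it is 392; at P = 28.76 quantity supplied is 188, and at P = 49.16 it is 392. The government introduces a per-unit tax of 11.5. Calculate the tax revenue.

Demand slope = (22.68 − 75.72)/(392 − 188) = −0.26, so P = 124.6 − 0.26Q.
Supply slope = (49.16 − 28.76)/(392 − 188) = 0.1, so P = 9.96 + 0.1Q.
Competitive equilibrium: 124.6 − 0.26Q = 9.96 + 0.1Q → Q* = 318.4444, P* = 41.8044.
With the tax, the buyer price exceeds the seller price by 11.5: (124.6 − 0.26Q) − (9.96 + 0.1Q) = 11.5 → Q' = 286.5.
Tax revenue = 11.5 × 286.5 = 3294.75.

3294.75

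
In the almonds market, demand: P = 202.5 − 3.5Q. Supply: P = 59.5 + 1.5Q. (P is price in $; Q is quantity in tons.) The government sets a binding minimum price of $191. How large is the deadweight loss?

Competitive equilibrium: 202.5 − 3.5Q = 59.5 + 1.5Q → Q* = 28.6, P* = 102.4.
At the floor P = 191, quantity demanded = (202.5 − 191)/3.5 = 3.2857.
Sellers' marginal cost at Q' = 3.2857: 59.5 + 1.5·3.2857 = 64.4286.
ΔQ = 28.6 − 3.2857 = 25.3143; wedge = 191 − 64.4286 = 126.5714.
Welfare loss = ½ × 25.3143 × 126.5714 = $1602.03.

$1602.03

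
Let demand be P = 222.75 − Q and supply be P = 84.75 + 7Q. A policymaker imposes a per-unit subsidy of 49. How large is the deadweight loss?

Competitive equilibrium: 222.75 − Q = 84.75 + 7Q → Q* = 17.25, P* = 205.5.
The subsidy lowers effective supply by 49: P = 35.75 + 7Q.
New quantity: 222.75 − Q = 35.75 + 7Q → Q' = 23.375.
Overproduction ΔQ = 23.375 − 17.25 = 6.125; wedge = subsidy = 49.
Deadweight loss = ½ × 6.125 × 49 = 150.06.

150.06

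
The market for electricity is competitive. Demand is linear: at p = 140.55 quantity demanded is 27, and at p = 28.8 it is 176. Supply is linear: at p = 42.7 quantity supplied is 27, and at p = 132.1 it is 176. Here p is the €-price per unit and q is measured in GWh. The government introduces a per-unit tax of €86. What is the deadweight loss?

Demand slope = (28.8 − 140.55)/(176 − 27) = −0.75, so p = 160.8 − 0.75q.
Supply slope = (132.1 − 42.7)/(176 − 27) = 0.6, so p = 26.5 + 0.6q.
Competitive equilibrium: 160.8 − 0.75q = 26.5 + 0.6q → q* = 99.4815, p* = 86.1889.
With the tax, the buyer price exceeds the seller price by 86: (160.8 − 0.75q) − (26.5 + 0.6q) = 86 → q' = 35.7778.
Δq = 99.4815 − 35.7778 = 63.7037; the wedge equals the tax, 86.
Deadweight loss = ½ × 63.7037 × 86 = €2739.26.

€2739.26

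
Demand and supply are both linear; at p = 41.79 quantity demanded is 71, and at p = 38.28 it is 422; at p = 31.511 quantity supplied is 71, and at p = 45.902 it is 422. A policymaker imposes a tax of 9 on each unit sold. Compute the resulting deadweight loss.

794.12

Demand slope = (38.28 − 41.79)/(422 − 71) = −0.01, so p = 42.5 − 0.01q.
Supply slope = (45.902 − 31.511)/(422 − 71) = 0.041, so p = 28.6 + 0.041q.
Competitive equilibrium: 42.5 − 0.01q = 28.6 + 0.041q → q* = 272.549, p* = 39.7745.
With the tax, the buyer price exceeds the seller price by 9: (42.5 − 0.01q) − (28.6 + 0.041q) = 9 → q' = 96.0784.
Δq = 272.549 − 96.0784 = 176.4706; the wedge equals the tax, 9.
DWL = ½ × 176.4706 × 9 = 794.12.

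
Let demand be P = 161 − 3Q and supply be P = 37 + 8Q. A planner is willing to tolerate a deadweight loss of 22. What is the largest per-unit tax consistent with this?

Competitive equilibrium: 161 − 3Q = 37 + 8Q → Q* = 11.2727, P* = 127.1818.
A tax t gives ΔQ = t/11 and wedge t, so DWL = t²/22.
t²/22 = 22 → t² = 484 → t = 22.

22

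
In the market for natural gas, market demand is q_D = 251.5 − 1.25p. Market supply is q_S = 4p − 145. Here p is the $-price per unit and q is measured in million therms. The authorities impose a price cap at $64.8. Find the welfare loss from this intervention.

$966 million

In inverse form: demand p = 201.2 − 0.8q, supply p = 36.25 + 0.25q.
Competitive equilibrium: 201.2 − 0.8q = 36.25 + 0.25q → q* = 157.0952, p* = 75.5238.
At the ceiling p = 64.8, quantity supplied = (64.8 − 36.25)/0.25 = 114.2.
Willingness to pay at q' = 114.2: 201.2 − 0.8·114.2 = 109.84.
Δq = 157.0952 − 114.2 = 42.8952; wedge = 109.84 − 64.8 = 45.04.
The triangle = ½ × 42.8952 × 45.04 = $966 million.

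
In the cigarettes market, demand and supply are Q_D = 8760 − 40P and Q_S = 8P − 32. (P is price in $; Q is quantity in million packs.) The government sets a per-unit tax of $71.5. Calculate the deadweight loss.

$17040.83 million

In inverse form: demand P = 219 − 0.025Q, supply P = 4 + 0.125Q.
Competitive equilibrium: 219 − 0.025Q = 4 + 0.125Q → Q* = 1433.3333, P* = 183.1667.
With the tax, the buyer price exceeds the seller price by 71.5: (219 − 0.025Q) − (4 + 0.125Q) = 71.5 → Q' = 956.6667.
ΔQ = 1433.3333 − 956.6667 = 476.6666; the wedge equals the tax, 71.5.
Deadweight loss = ½ × 476.6666 × 71.5 = $17040.83 million.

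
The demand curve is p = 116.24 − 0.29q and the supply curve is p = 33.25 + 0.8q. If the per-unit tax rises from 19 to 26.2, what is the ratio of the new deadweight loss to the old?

Competitive equilibrium: 116.24 − 0.29q = 33.25 + 0.8q → q* = 76.1376, p* = 94.1601.
For a per-unit tax t: Δq = t/1.09, so DWL = ½·t·(t/1.09) = t²/2.18.
At t = 19: DWL = 165.596. At t = 26.2: DWL = 314.881.
Ratio = (26.2/19)² = 1.901.

1.901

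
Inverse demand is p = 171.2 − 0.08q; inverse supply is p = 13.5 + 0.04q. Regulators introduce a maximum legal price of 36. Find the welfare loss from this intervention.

33900.17

Competitive equilibrium: 171.2 − 0.08q = 13.5 + 0.04q → q* = 1314.1667, p* = 66.0667.
At the ceiling p = 36, quantity supplied = (36 − 13.5)/0.04 = 562.5.
Willingness to pay at q' = 562.5: 171.2 − 0.08·562.5 = 126.2.
Δq = 1314.1667 − 562.5 = 751.6667; wedge = 126.2 − 36 = 90.2.
Welfare loss = ½ × 751.6667 × 90.2 = 33900.17.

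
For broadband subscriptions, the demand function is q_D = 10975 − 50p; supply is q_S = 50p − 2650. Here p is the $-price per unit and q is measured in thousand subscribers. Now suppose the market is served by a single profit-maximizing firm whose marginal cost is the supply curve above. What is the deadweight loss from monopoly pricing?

$38503.125 thousand

In inverse form: demand p = 219.5 − 0.02q, supply p = 53 + 0.02q.
Competitive equilibrium: 219.5 − 0.02q = 53 + 0.02q → q* = 4162.5, p* = 136.25.
Marginal revenue: MR = 219.5 − 0.04q. Set MR = MC: 219.5 − 0.04q = 53 + 0.02q → q_m = 2775.
Price p_m = 219.5 − 0.02·2775 = 164; MC(q_m) = 53 + 0.02·2775 = 108.5.
Competitive q* = 4162.5, so Δq = 1387.5; wedge = 164 − 108.5 = 55.5.
Welfare loss = ½ × 1387.5 × 55.5 = $38503.125 thousand.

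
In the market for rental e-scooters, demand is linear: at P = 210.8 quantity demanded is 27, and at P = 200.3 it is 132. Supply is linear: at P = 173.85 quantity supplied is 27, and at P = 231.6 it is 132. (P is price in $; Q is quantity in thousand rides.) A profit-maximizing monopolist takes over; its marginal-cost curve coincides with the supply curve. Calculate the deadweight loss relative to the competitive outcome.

$40.62 thousand

Demand slope = (200.3 − 210.8)/(132 − 27) = −0.1, so P = 213.5 − 0.1Q.
Supply slope = (231.6 − 173.85)/(132 − 27) = 0.55, so P = 159 + 0.55Q.
Competitive equilibrium: 213.5 − 0.1Q = 159 + 0.55Q → Q* = 83.8462, P* = 205.1154.
Marginal revenue: MR = 213.5 − 0.2Q. Set MR = MC: 213.5 − 0.2Q = 159 + 0.55Q → Q_m = 72.6667.
Price P_m = 213.5 − 0.1·72.6667 = 206.2333; MC(Q_m) = 159 + 0.55·72.6667 = 198.9667.
Competitive Q* = 83.8462, so ΔQ = 11.1795; wedge = 206.2333 − 198.9667 = 7.2666.
Deadweight loss = ½ × 11.1795 × 7.2666 = $40.62 thousand.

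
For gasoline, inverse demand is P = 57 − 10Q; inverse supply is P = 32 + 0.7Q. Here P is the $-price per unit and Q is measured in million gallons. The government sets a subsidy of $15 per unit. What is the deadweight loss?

Competitive equilibrium: 57 − 10Q = 32 + 0.7Q → Q* = 2.3364, P* = 33.6355.
The subsidy lowers effective supply by 15: P = 17 + 0.7Q.
New quantity: 57 − 10Q = 17 + 0.7Q → Q' = 3.7383.
Overproduction ΔQ = 3.7383 − 2.3364 = 1.4019; wedge = subsidy = 15.
Deadweight loss = ½ × 1.4019 × 15 = $10.51 million.

$10.51 million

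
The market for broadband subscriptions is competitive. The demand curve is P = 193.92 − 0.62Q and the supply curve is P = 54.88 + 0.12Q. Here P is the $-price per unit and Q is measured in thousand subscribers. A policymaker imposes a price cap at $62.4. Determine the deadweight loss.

Competitive equilibrium: 193.92 − 0.62Q = 54.88 + 0.12Q → Q* = 187.8919, P* = 77.427.
At the ceiling P = 62.4, quantity supplied = (62.4 − 54.88)/0.12 = 62.6667.
Willingness to pay at Q' = 62.6667: 193.92 − 0.62·62.6667 = 155.0666.
ΔQ = 187.8919 − 62.6667 = 125.2252; wedge = 155.0666 − 62.4 = 92.6666.
Deadweight loss = ½ × 125.2252 × 92.6666 = $5802.10 thousand.

$5802.10 thousand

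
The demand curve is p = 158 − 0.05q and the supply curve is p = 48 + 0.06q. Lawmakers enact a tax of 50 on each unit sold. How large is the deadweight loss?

11363.64

Competitive equilibrium: 158 − 0.05q = 48 + 0.06q → q* = 1000, p* = 108.
With the tax, the buyer price exceeds the seller price by 50: (158 − 0.05q) − (48 + 0.06q) = 50 → q' = 545.4545.
Δq = 1000 − 545.4545 = 454.5455; the wedge equals the tax, 50.
Welfare loss = ½ × 454.5455 × 50 = 11363.64.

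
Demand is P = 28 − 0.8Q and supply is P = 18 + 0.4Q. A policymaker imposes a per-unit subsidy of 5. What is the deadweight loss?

Competitive equilibrium: 28 − 0.8Q = 18 + 0.4Q → Q* = 8.3333, P* = 21.3333.
The subsidy lowers effective supply by 5: P = 13 + 0.4Q.
New quantity: 28 − 0.8Q = 13 + 0.4Q → Q' = 12.5.
Overproduction ΔQ = 12.5 − 8.3333 = 4.1667; wedge = subsidy = 5.
The triangle = ½ × 4.1667 × 5 = 10.42.

10.42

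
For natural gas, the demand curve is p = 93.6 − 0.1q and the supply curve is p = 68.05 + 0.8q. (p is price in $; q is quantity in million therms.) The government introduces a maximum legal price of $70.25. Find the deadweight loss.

$295.81 million

Competitive equilibrium: 93.6 − 0.1q = 68.05 + 0.8q → q* = 28.3889, p* = 90.7611.
At the ceiling p = 70.25, quantity supplied = (70.25 − 68.05)/0.8 = 2.75.
Willingness to pay at q' = 2.75: 93.6 − 0.1·2.75 = 93.325.
Δq = 28.3889 − 2.75 = 25.6389; wedge = 93.325 − 70.25 = 23.075.
Deadweight loss = ½ × 25.6389 × 23.075 = $295.81 million.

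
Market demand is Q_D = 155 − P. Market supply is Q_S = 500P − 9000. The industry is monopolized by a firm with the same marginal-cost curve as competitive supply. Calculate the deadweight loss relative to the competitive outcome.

In inverse form: demand P = 155 − Q, supply P = 18 + 0.002Q.
Competitive equilibrium: 155 − Q = 18 + 0.002Q → Q* = 136.72655, P* = 18.27345.
Marginal revenue: MR = 155 − 2Q. Set MR = MC: 155 − 2Q = 18 + 0.002Q → Q_m = 68.43157.
Price P_m = 155 − 1·68.43157 = 86.56843; MC(Q_m) = 18 + 0.002·68.43157 = 18.13686.
Competitive Q* = 136.72655, so ΔQ = 68.29498; wedge = 86.56843 − 18.13686 = 68.43157.
Welfare loss = ½ × 68.29498 × 68.43157 = 2336.77.

2336.77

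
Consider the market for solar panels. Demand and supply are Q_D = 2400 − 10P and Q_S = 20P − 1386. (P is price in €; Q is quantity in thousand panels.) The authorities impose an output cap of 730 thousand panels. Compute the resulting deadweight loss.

€12484.80 thousand

In inverse form: demand P = 240 − 0.1Q, supply P = 69.3 + 0.05Q.
Competitive equilibrium: 240 − 0.1Q = 69.3 + 0.05Q → Q* = 1138, P* = 126.2.
At Q = 730: demand price = 240 − 0.1·730 = 167; supply price = 69.3 + 0.05·730 = 105.8.
ΔQ = 1138 − 730 = 408; wedge = 167 − 105.8 = 61.2.
Deadweight loss = ½ × 408 × 61.2 = €12484.80 thousand.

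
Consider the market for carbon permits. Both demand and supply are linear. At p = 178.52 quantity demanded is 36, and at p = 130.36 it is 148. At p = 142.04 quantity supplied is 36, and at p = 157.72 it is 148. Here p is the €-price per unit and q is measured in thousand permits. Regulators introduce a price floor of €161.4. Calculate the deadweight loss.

€166.71 thousand

Demand slope = (130.36 − 178.52)/(148 − 36) = −0.43, so p = 194 − 0.43q.
Supply slope = (157.72 − 142.04)/(148 − 36) = 0.14, so p = 137 + 0.14q.
Competitive equilibrium: 194 − 0.43q = 137 + 0.14q → q* = 100, p* = 151.
At the floor p = 161.4, quantity demanded = (194 − 161.4)/0.43 = 75.814.
Sellers' marginal cost at q' = 75.814: 137 + 0.14·75.814 = 147.614.
Δq = 100 − 75.814 = 24.186; wedge = 161.4 − 147.614 = 13.786.
The triangle = ½ × 24.186 × 13.786 = €166.71 thousand.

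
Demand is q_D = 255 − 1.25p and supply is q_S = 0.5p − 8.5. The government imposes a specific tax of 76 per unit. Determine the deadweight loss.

1031.43

In inverse form: demand p = 204 − 0.8q, supply p = 17 + 2q.
Competitive equilibrium: 204 − 0.8q = 17 + 2q → q* = 66.7857, p* = 150.5714.
With the tax, the buyer price exceeds the seller price by 76: (204 − 0.8q) − (17 + 2q) = 76 → q' = 39.6429.
Δq = 66.7857 − 39.6429 = 27.1428; the wedge equals the tax, 76.
Welfare loss = ½ × 27.1428 × 76 = 1031.43.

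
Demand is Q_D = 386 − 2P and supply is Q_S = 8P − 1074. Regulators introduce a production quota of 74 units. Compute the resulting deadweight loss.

125

In inverse form: demand P = 193 − 0.5Q, supply P = 134.25 + 0.125Q.
Competitive equilibrium: 193 − 0.5Q = 134.25 + 0.125Q → Q* = 94, P* = 146.
At Q = 74: demand price = 193 − 0.5·74 = 156; supply price = 134.25 + 0.125·74 = 143.5.
ΔQ = 94 − 74 = 20; wedge = 156 − 143.5 = 12.5.
DWL = ½ × 20 × 12.5 = 125.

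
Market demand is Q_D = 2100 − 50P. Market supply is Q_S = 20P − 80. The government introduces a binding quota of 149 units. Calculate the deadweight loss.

5429.32

In inverse form: demand P = 42 − 0.02Q, supply P = 4 + 0.05Q.
Competitive equilibrium: 42 − 0.02Q = 4 + 0.05Q → Q* = 542.8571, P* = 31.1429.
At Q = 149: demand price = 42 − 0.02·149 = 39.02; supply price = 4 + 0.05·149 = 11.45.
ΔQ = 542.8571 − 149 = 393.8571; wedge = 39.02 − 11.45 = 27.57.
DWL = ½ × 393.8571 × 27.57 = 5429.32.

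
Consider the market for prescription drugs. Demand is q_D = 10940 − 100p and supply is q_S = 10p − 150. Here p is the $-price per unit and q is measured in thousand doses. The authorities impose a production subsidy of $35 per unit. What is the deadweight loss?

In inverse form: demand p = 109.4 − 0.01q, supply p = 15 + 0.1q.
Competitive equilibrium: 109.4 − 0.01q = 15 + 0.1q → q* = 858.1818, p* = 100.8182.
The subsidy lowers effective supply by 35: p = 0.1q − 20.
New quantity: 109.4 − 0.01q = 0.1q − 20 → q' = 1176.3636.
Overproduction Δq = 1176.3636 − 858.1818 = 318.1818; wedge = subsidy = 35.
Welfare loss = ½ × 318.1818 × 35 = $5568.18 thousand.

$5568.18 thousand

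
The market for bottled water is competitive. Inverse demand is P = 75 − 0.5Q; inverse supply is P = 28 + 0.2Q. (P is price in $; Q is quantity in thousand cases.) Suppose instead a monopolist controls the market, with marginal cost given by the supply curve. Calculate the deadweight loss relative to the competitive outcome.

$273.93 thousand

Competitive equilibrium: 75 − 0.5Q = 28 + 0.2Q → Q* = 67.1429, P* = 41.4286.
Marginal revenue: MR = 75 − Q. Set MR = MC: 75 − Q = 28 + 0.2Q → Q_m = 39.1667.
Price P_m = 75 − 0.5·39.1667 = 55.4167; MC(Q_m) = 28 + 0.2·39.1667 = 35.8333.
Competitive Q* = 67.1429, so ΔQ = 27.9762; wedge = 55.4167 − 35.8333 = 19.5834.
DWL = ½ × 27.9762 × 19.5834 = $273.93 thousand.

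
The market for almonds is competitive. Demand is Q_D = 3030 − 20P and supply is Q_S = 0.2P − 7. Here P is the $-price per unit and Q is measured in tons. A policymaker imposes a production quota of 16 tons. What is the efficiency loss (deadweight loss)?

In inverse form: demand P = 151.5 − 0.05Q, supply P = 35 + 5Q.
Competitive equilibrium: 151.5 − 0.05Q = 35 + 5Q → Q* = 23.0693, P* = 150.3465.
At Q = 16: demand price = 151.5 − 0.05·16 = 150.7; supply price = 35 + 5·16 = 115.
ΔQ = 23.0693 − 16 = 7.0693; wedge = 150.7 − 115 = 35.7.
The triangle = ½ × 7.0693 × 35.7 = $126.19.

$126.19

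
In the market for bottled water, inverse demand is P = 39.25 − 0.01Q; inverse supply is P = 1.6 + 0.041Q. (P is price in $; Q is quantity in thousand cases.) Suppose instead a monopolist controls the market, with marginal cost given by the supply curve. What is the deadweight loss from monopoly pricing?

Competitive equilibrium: 39.25 − 0.01Q = 1.6 + 0.041Q → Q* = 738.23529, P* = 31.86765.
Marginal revenue: MR = 39.25 − 0.02Q. Set MR = MC: 39.25 − 0.02Q = 1.6 + 0.041Q → Q_m = 617.21311.
Price P_m = 39.25 − 0.01·617.21311 = 33.07787; MC(Q_m) = 1.6 + 0.041·617.21311 = 26.90574.
Competitive Q* = 738.23529, so ΔQ = 121.02218; wedge = 33.07787 − 26.90574 = 6.17213.
Deadweight loss = ½ × 121.02218 × 6.17213 = $373.48 thousand.

$373.48 thousand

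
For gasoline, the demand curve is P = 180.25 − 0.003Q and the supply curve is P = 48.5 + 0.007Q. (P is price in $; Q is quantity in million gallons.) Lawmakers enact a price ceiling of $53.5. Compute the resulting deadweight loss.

$776347 million

Competitive equilibrium: 180.25 − 0.003Q = 48.5 + 0.007Q → Q* = 13175, P* = 140.725.
At the ceiling P = 53.5, quantity supplied = (53.5 − 48.5)/0.007 = 714.285714.
Willingness to pay at Q' = 714.285714: 180.25 − 0.003·714.285714 = 178.107143.
ΔQ = 13175 − 714.285714 = 12460.714286; wedge = 178.107143 − 53.5 = 124.607143.
DWL = ½ × 12460.714286 × 124.607143 = $776347 million.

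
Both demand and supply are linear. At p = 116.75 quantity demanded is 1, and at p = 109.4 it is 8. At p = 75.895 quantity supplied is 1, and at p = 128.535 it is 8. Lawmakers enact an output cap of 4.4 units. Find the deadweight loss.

Demand slope = (109.4 − 116.75)/(8 − 1) = −1.05, so p = 117.8 − 1.05q.
Supply slope = (128.535 − 75.895)/(8 − 1) = 7.52, so p = 68.375 + 7.52q.
Competitive equilibrium: 117.8 − 1.05q = 68.375 + 7.52q → q* = 5.7672, p* = 111.7444.
At q = 4.4: demand price = 117.8 − 1.05·4.4 = 113.18; supply price = 68.375 + 7.52·4.4 = 101.463.
Δq = 5.7672 − 4.4 = 1.3672; wedge = 113.18 − 101.463 = 11.717.
Deadweight loss = ½ × 1.3672 × 11.717 = 8.01.

8.01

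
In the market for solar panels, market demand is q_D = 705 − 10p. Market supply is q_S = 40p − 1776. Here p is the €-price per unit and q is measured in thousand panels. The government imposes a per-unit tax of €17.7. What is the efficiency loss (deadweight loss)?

€1253.16 thousand

In inverse form: demand p = 70.5 − 0.1q, supply p = 44.4 + 0.025q.
Competitive equilibrium: 70.5 − 0.1q = 44.4 + 0.025q → q* = 208.8, p* = 49.62.
With the tax, the buyer price exceeds the seller price by 17.7: (70.5 − 0.1q) − (44.4 + 0.025q) = 17.7 → q' = 67.2.
Δq = 208.8 − 67.2 = 141.6; the wedge equals the tax, 17.7.
Welfare loss = ½ × 141.6 × 17.7 = €1253.16 thousand.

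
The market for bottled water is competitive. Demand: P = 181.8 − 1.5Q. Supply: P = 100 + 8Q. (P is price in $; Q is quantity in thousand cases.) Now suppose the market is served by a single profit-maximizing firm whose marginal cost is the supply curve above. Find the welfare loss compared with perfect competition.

Competitive equilibrium: 181.8 − 1.5Q = 100 + 8Q → Q* = 8.6105, P* = 168.8842.
Marginal revenue: MR = 181.8 − 3Q. Set MR = MC: 181.8 − 3Q = 100 + 8Q → Q_m = 7.4364.
Price P_m = 181.8 − 1.5·7.4364 = 170.6454; MC(Q_m) = 100 + 8·7.4364 = 159.4912.
Competitive Q* = 8.6105, so ΔQ = 1.1741; wedge = 170.6454 − 159.4912 = 11.1542.
Welfare loss = ½ × 1.1741 × 11.1542 = $6.55 thousand.

$6.55 thousand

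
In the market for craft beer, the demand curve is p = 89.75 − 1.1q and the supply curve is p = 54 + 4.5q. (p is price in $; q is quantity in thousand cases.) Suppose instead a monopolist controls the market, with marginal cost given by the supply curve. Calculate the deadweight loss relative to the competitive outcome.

$3.08 thousand

Competitive equilibrium: 89.75 − 1.1q = 54 + 4.5q → q* = 6.3839, p* = 82.7277.
Marginal revenue: MR = 89.75 − 2.2q. Set MR = MC: 89.75 − 2.2q = 54 + 4.5q → q_m = 5.3358.
Price p_m = 89.75 − 1.1·5.3358 = 83.8806; MC(q_m) = 54 + 4.5·5.3358 = 78.0111.
Competitive q* = 6.3839, so Δq = 1.0481; wedge = 83.8806 − 78.0111 = 5.8695.
Welfare loss = ½ × 1.0481 × 5.8695 = $3.08 thousand.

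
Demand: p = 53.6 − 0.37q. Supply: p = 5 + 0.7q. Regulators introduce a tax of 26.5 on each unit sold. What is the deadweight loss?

Competitive equilibrium: 53.6 − 0.37q = 5 + 0.7q → q* = 45.4206, p* = 36.7944.
With the tax, the buyer price exceeds the seller price by 26.5: (53.6 − 0.37q) − (5 + 0.7q) = 26.5 → q' = 20.6542.
Δq = 45.4206 − 20.6542 = 24.7664; the wedge equals the tax, 26.5.
The triangle = ½ × 24.7664 × 26.5 = 328.15.

328.15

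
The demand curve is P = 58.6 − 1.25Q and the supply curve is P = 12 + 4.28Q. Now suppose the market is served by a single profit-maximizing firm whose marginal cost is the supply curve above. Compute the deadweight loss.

6.67

Competitive equilibrium: 58.6 − 1.25Q = 12 + 4.28Q → Q* = 8.4268, P* = 48.0665.
Marginal revenue: MR = 58.6 − 2.5Q. Set MR = MC: 58.6 − 2.5Q = 12 + 4.28Q → Q_m = 6.8732.
Price P_m = 58.6 − 1.25·6.8732 = 50.0085; MC(Q_m) = 12 + 4.28·6.8732 = 41.4173.
Competitive Q* = 8.4268, so ΔQ = 1.5536; wedge = 50.0085 − 41.4173 = 8.5912.
Deadweight loss = ½ × 1.5536 × 8.5912 = 6.67.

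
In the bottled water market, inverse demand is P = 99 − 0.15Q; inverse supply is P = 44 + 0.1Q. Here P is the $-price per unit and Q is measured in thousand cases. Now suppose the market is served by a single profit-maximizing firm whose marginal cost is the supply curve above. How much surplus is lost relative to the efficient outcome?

Competitive equilibrium: 99 − 0.15Q = 44 + 0.1Q → Q* = 220, P* = 66.
Marginal revenue: MR = 99 − 0.3Q. Set MR = MC: 99 − 0.3Q = 44 + 0.1Q → Q_m = 137.5.
Price P_m = 99 − 0.15·137.5 = 78.375; MC(Q_m) = 44 + 0.1·137.5 = 57.75.
Competitive Q* = 220, so ΔQ = 82.5; wedge = 78.375 − 57.75 = 20.625.
DWL = ½ × 82.5 × 20.625 = $850.78 thousand.

$850.78 thousand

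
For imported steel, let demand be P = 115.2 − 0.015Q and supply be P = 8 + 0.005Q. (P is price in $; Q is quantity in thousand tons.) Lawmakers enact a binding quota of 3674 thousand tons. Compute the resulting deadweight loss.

Competitive equilibrium: 115.2 − 0.015Q = 8 + 0.005Q → Q* = 5360, P* = 34.8.
At Q = 3674: demand price = 115.2 − 0.015·3674 = 60.09; supply price = 8 + 0.005·3674 = 26.37.
ΔQ = 5360 − 3674 = 1686; wedge = 60.09 − 26.37 = 33.72.
Welfare loss = ½ × 1686 × 33.72 = $28425.96 thousand.

$28425.96 thousand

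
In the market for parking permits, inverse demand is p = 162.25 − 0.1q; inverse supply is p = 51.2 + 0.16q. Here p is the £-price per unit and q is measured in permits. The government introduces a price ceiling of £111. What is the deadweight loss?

Competitive equilibrium: 162.25 − 0.1q = 51.2 + 0.16q → q* = 427.1154, p* = 119.5385.
At the ceiling p = 111, quantity supplied = (111 − 51.2)/0.16 = 373.75.
Willingness to pay at q' = 373.75: 162.25 − 0.1·373.75 = 124.875.
Δq = 427.1154 − 373.75 = 53.3654; wedge = 124.875 − 111 = 13.875.
Welfare loss = ½ × 53.3654 × 13.875 = £370.22.

£370.22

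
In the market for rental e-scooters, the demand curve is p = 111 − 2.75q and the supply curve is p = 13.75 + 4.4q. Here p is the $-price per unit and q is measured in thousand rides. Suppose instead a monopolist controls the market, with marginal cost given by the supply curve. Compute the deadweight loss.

Competitive equilibrium: 111 − 2.75q = 13.75 + 4.4q → q* = 13.6014, p* = 73.5962.
Marginal revenue: MR = 111 − 5.5q. Set MR = MC: 111 − 5.5q = 13.75 + 4.4q → q_m = 9.8232.
Price p_m = 111 − 2.75·9.8232 = 83.9862; MC(q_m) = 13.75 + 4.4·9.8232 = 56.9721.
Competitive q* = 13.6014, so Δq = 3.7782; wedge = 83.9862 − 56.9721 = 27.0141.
Deadweight loss = ½ × 3.7782 × 27.0141 = $51.03 thousand.

$51.03 thousand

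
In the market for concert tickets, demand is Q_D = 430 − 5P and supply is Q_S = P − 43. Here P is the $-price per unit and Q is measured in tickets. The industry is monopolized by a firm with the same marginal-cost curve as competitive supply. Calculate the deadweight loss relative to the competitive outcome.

In inverse form: demand P = 86 − 0.2Q, supply P = 43 + Q.
Competitive equilibrium: 86 − 0.2Q = 43 + Q → Q* = 35.8333, P* = 78.8333.
Marginal revenue: MR = 86 − 0.4Q. Set MR = MC: 86 − 0.4Q = 43 + Q → Q_m = 30.7143.
Price P_m = 86 − 0.2·30.7143 = 79.8571; MC(Q_m) = 43 + 1·30.7143 = 73.7143.
Competitive Q* = 35.8333, so ΔQ = 5.119; wedge = 79.8571 − 73.7143 = 6.1428.
DWL = ½ × 5.119 × 6.1428 = $15.72.

$15.72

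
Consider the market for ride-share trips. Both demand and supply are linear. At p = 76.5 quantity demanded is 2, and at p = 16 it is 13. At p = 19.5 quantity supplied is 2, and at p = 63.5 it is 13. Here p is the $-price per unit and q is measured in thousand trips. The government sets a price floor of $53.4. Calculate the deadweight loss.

$15.39 thousand

Demand slope = (16 − 76.5)/(13 − 2) = −5.5, so p = 87.5 − 5.5q.
Supply slope = (63.5 − 19.5)/(13 − 2) = 4, so p = 11.5 + 4q.
Competitive equilibrium: 87.5 − 5.5q = 11.5 + 4q → q* = 8, p* = 43.5.
At the floor p = 53.4, quantity demanded = (87.5 − 53.4)/5.5 = 6.2.
Sellers' marginal cost at q' = 6.2: 11.5 + 4·6.2 = 36.3.
Δq = 8 − 6.2 = 1.8; wedge = 53.4 − 36.3 = 17.1.
DWL = ½ × 1.8 × 17.1 = $15.39 thousand.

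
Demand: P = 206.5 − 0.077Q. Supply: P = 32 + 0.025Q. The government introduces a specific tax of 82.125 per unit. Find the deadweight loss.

33061.35

Competitive equilibrium: 206.5 − 0.077Q = 32 + 0.025Q → Q* = 1710.7843, P* = 74.7696.
With the tax, the buyer price exceeds the seller price by 82.125: (206.5 − 0.077Q) − (32 + 0.025Q) = 82.125 → Q' = 905.6373.
ΔQ = 1710.7843 − 905.6373 = 805.147; the wedge equals the tax, 82.125.
DWL = ½ × 805.147 × 82.125 = 33061.35.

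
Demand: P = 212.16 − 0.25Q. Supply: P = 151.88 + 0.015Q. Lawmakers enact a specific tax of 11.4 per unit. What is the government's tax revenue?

2102.76

Competitive equilibrium: 212.16 − 0.25Q = 151.88 + 0.015Q → Q* = 227.4717, P* = 155.2921.
With the tax, the buyer price exceeds the seller price by 11.4: (212.16 − 0.25Q) − (151.88 + 0.015Q) = 11.4 → Q' = 184.4528.
Tax revenue = 11.4 × 184.4528 = 2102.76.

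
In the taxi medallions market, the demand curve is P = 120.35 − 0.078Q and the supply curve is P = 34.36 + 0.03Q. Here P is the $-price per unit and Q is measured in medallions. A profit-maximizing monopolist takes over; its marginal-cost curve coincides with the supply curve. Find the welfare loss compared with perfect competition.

Competitive equilibrium: 120.35 − 0.078Q = 34.36 + 0.03Q → Q* = 796.2037, P* = 58.2461.
Marginal revenue: MR = 120.35 − 0.156Q. Set MR = MC: 120.35 − 0.156Q = 34.36 + 0.03Q → Q_m = 462.3118.
Price P_m = 120.35 − 0.078·462.3118 = 84.2897; MC(Q_m) = 34.36 + 0.03·462.3118 = 48.2294.
Competitive Q* = 796.2037, so ΔQ = 333.8919; wedge = 84.2897 − 48.2294 = 36.0603.
The triangle = ½ × 333.8919 × 36.0603 = $6020.12.

$6020.12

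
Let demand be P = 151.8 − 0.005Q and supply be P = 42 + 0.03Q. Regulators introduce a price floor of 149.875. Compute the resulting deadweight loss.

Competitive equilibrium: 151.8 − 0.005Q = 42 + 0.03Q → Q* = 3137.1429, P* = 136.1143.
At the floor P = 149.875, quantity demanded = (151.8 − 149.875)/0.005 = 385.
Sellers' marginal cost at Q' = 385: 42 + 0.03·385 = 53.55.
ΔQ = 3137.1429 − 385 = 2752.1429; wedge = 149.875 − 53.55 = 96.325.
DWL = ½ × 2752.1429 × 96.325 = 132550.08.

132550.08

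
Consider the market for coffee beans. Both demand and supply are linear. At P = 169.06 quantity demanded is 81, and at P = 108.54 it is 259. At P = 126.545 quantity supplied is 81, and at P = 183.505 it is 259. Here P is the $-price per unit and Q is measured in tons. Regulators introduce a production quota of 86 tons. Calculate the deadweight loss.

Demand slope = (108.54 − 169.06)/(259 − 81) = −0.34, so P = 196.6 − 0.34Q.
Supply slope = (183.505 − 126.545)/(259 − 81) = 0.32, so P = 100.625 + 0.32Q.
Competitive equilibrium: 196.6 − 0.34Q = 100.625 + 0.32Q → Q* = 145.4167, P* = 147.1583.
At Q = 86: demand price = 196.6 − 0.34·86 = 167.36; supply price = 100.625 + 0.32·86 = 128.145.
ΔQ = 145.4167 − 86 = 59.4167; wedge = 167.36 − 128.145 = 39.215.
Deadweight loss = ½ × 59.4167 × 39.215 = $1165.01.

$1165.01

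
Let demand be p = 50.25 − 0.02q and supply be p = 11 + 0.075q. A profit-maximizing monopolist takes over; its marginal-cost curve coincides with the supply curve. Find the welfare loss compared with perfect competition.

245.24

Competitive equilibrium: 50.25 − 0.02q = 11 + 0.075q → q* = 413.1579, p* = 41.9868.
Marginal revenue: MR = 50.25 − 0.04q. Set MR = MC: 50.25 − 0.04q = 11 + 0.075q → q_m = 341.3043.
Price p_m = 50.25 − 0.02·341.3043 = 43.4239; MC(q_m) = 11 + 0.075·341.3043 = 36.5978.
Competitive q* = 413.1579, so Δq = 71.8536; wedge = 43.4239 − 36.5978 = 6.8261.
The triangle = ½ × 71.8536 × 6.8261 = 245.24.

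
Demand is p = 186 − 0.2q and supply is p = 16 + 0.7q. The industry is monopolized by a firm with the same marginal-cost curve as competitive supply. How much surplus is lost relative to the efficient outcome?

530.76

Competitive equilibrium: 186 − 0.2q = 16 + 0.7q → q* = 188.8889, p* = 148.2222.
Marginal revenue: MR = 186 − 0.4q. Set MR = MC: 186 − 0.4q = 16 + 0.7q → q_m = 154.5455.
Price p_m = 186 − 0.2·154.5455 = 155.0909; MC(q_m) = 16 + 0.7·154.5455 = 124.1819.
Competitive q* = 188.8889, so Δq = 34.3434; wedge = 155.0909 − 124.1819 = 30.909.
Deadweight loss = ½ × 34.3434 × 30.909 = 530.76.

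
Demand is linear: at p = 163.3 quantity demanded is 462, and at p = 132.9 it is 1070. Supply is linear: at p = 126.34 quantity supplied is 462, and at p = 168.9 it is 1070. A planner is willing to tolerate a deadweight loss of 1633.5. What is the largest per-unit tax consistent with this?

Demand slope = (132.9 − 163.3)/(1070 − 462) = −0.05, so p = 186.4 − 0.05q.
Supply slope = (168.9 − 126.34)/(1070 − 462) = 0.07, so p = 94 + 0.07q.
Competitive equilibrium: 186.4 − 0.05q = 94 + 0.07q → q* = 770, p* = 147.9.
A tax t gives Δq = t/0.12 and wedge t, so DWL = t²/0.24.
t²/0.24 = 1633.5 → t² = 392.04 → t = 19.8.

19.8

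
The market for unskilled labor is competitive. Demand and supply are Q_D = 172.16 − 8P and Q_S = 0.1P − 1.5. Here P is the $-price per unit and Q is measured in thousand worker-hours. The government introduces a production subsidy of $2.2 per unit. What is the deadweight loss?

In inverse form: demand P = 21.52 − 0.125Q, supply P = 15 + 10Q.
Competitive equilibrium: 21.52 − 0.125Q = 15 + 10Q → Q* = 0.644, P* = 21.4395.
The subsidy lowers effective supply by 2.2: P = 12.8 + 10Q.
New quantity: 21.52 − 0.125Q = 12.8 + 10Q → Q' = 0.8612.
Overproduction ΔQ = 0.8612 − 0.644 = 0.2172; wedge = subsidy = 2.2.
Deadweight loss = ½ × 0.2172 × 2.2 = $0.24 thousand.

$0.24 thousand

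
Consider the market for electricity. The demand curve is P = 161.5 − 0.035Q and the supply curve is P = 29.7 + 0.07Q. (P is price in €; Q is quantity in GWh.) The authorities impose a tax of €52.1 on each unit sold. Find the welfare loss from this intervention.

€12925.76

Competitive equilibrium: 161.5 − 0.035Q = 29.7 + 0.07Q → Q* = 1255.2381, P* = 117.5667.
With the tax, the buyer price exceeds the seller price by 52.1: (161.5 − 0.035Q) − (29.7 + 0.07Q) = 52.1 → Q' = 759.0476.
ΔQ = 1255.2381 − 759.0476 = 496.1905; the wedge equals the tax, 52.1.
DWL = ½ × 496.1905 × 52.1 = €12925.76.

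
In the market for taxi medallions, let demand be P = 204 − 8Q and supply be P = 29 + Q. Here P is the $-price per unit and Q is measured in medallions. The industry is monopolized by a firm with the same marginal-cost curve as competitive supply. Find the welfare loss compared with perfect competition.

Competitive equilibrium: 204 − 8Q = 29 + Q → Q* = 19.4444, P* = 48.4444.
Marginal revenue: MR = 204 − 16Q. Set MR = MC: 204 − 16Q = 29 + Q → Q_m = 10.2941.
Price P_m = 204 − 8·10.2941 = 121.6472; MC(Q_m) = 29 + 1·10.2941 = 39.2941.
Competitive Q* = 19.4444, so ΔQ = 9.1503; wedge = 121.6472 − 39.2941 = 82.3531.
Welfare loss = ½ × 9.1503 × 82.3531 = $376.78.

$376.78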